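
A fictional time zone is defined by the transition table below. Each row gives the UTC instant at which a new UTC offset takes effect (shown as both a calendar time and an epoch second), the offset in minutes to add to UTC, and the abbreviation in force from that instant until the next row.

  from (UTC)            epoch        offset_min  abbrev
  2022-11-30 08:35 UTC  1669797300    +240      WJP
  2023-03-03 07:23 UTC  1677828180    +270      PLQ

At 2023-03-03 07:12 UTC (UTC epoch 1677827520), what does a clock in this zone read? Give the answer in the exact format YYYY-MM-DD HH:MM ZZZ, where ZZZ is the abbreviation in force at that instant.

Query: 2023-03-03 07:12 UTC
Rule 1/2 (WJP, +04:00): 2022-11-30 08:35 UTC ≤ query < 2023-03-03 07:23 UTC
7·60 + 12 + 240 = 672 min
672 = 0·1440 + 672; 672 = 11·60 + 12 → 11:12, same day
→ 2023-03-03 11:12 WJP

2023-03-03 11:12 WJP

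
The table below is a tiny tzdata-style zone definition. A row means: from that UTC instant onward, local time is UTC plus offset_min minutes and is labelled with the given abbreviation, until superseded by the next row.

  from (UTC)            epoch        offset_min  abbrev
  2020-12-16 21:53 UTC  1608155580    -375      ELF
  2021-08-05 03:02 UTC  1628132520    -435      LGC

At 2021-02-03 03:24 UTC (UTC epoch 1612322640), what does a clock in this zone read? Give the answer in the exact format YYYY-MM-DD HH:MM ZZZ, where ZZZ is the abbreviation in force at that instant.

2021-02-02 21:09 ELF

Query: 2021-02-03 03:24 UTC
Rule 1/2 (ELF, -06:15): 2020-12-16 21:53 UTC ≤ query < 2021-08-05 03:02 UTC
3·60 + 24 - 375 = -171 min
-171 = -1·1440 + 1269; 1269 = 21·60 + 9 → 21:09, 2021-02-03 - 1 day = 2021-02-02
→ 2021-02-02 21:09 ELF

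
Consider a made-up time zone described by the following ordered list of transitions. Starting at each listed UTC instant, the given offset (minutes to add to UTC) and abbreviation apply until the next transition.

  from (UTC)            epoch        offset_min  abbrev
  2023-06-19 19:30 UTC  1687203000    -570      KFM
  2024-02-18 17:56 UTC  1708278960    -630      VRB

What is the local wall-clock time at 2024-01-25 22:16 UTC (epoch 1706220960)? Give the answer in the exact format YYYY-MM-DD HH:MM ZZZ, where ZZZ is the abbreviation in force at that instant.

Query: 2024-01-25 22:16 UTC
Rule 1/2 (KFM, -09:30): 2023-06-19 19:30 UTC ≤ query < 2024-02-18 17:56 UTC
22·60 + 16 - 570 = 766 min
766 = 0·1440 + 766; 766 = 12·60 + 46 → 12:46, same day
→ 2024-01-25 12:46 KFM

2024-01-25 12:46 KFM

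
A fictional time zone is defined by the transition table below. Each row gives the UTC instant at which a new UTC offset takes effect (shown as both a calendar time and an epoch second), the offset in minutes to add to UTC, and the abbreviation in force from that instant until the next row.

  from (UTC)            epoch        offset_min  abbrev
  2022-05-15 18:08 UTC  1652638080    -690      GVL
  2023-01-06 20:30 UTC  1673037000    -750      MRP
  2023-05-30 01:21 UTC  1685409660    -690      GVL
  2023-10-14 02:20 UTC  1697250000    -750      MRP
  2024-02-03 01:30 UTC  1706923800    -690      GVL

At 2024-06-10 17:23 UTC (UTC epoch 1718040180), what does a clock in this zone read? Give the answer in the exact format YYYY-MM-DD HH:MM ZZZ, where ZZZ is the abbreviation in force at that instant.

Query: 2024-06-10 17:23 UTC
Rule 5/5 (GVL, -11:30): 2024-02-03 01:30 UTC ≤ query < +∞
17·60 + 23 - 690 = 353 min
353 = 0·1440 + 353; 353 = 5·60 + 53 → 05:53, same day
→ 2024-06-10 05:53 GVL

2024-06-10 05:53 GVL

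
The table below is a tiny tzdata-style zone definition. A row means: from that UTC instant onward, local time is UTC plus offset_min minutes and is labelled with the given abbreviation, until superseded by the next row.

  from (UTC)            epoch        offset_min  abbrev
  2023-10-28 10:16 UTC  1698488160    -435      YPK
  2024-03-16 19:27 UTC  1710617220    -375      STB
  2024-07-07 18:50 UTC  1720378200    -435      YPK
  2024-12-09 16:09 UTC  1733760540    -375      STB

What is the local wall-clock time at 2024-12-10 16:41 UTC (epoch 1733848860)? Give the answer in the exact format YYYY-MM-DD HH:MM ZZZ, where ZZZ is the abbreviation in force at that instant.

Query: 2024-12-10 16:41 UTC
Rule 4/4 (STB, -06:15): 2024-12-09 16:09 UTC ≤ query < +∞
16·60 + 41 - 375 = 626 min
626 = 0·1440 + 626; 626 = 10·60 + 26 → 10:26, same day
→ 2024-12-10 10:26 STB

2024-12-10 10:26 STB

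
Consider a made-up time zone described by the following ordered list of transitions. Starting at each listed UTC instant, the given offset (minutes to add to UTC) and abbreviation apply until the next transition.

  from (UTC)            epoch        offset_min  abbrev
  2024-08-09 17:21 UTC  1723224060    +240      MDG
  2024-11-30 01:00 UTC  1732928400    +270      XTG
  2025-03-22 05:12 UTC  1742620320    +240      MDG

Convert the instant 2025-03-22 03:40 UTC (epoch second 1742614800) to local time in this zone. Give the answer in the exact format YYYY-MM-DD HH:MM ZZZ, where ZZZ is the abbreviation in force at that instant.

2025-03-22 08:10 XTG

Query: 2025-03-22 03:40 UTC
Rule 2/3 (XTG, +04:30): 2024-11-30 01:00 UTC ≤ query < 2025-03-22 05:12 UTC
3·60 + 40 + 270 = 490 min
490 = 0·1440 + 490; 490 = 8·60 + 10 → 08:10, same day
→ 2025-03-22 08:10 XTG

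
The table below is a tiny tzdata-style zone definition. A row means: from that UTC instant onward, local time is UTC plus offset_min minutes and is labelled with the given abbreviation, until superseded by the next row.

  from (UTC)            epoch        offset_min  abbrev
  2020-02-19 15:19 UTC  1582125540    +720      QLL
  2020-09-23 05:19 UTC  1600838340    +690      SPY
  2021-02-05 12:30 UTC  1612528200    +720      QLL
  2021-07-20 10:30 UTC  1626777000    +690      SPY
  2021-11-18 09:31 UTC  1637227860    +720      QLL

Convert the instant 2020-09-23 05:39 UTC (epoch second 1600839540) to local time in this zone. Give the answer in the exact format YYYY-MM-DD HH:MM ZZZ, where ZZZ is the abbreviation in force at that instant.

2020-09-23 17:09 SPY

Query: 2020-09-23 05:39 UTC
Rule 2/5 (SPY, +11:30): 2020-09-23 05:19 UTC ≤ query < 2021-02-05 12:30 UTC
5·60 + 39 + 690 = 1029 min
1029 = 0·1440 + 1029; 1029 = 17·60 + 9 → 17:09, same day
→ 2020-09-23 17:09 SPY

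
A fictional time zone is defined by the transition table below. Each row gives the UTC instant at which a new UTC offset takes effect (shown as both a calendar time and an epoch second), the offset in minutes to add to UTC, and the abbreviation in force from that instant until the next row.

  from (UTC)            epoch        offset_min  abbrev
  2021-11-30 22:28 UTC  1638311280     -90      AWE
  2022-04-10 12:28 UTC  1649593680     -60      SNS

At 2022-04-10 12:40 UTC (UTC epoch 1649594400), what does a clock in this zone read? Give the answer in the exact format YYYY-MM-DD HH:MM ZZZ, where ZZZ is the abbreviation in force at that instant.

2022-04-10 11:40 SNS

Query: 2022-04-10 12:40 UTC
Rule 2/2 (SNS, -01:00): 2022-04-10 12:28 UTC ≤ query < +∞
12·60 + 40 - 60 = 700 min
700 = 0·1440 + 700; 700 = 11·60 + 40 → 11:40, same day
→ 2022-04-10 11:40 SNS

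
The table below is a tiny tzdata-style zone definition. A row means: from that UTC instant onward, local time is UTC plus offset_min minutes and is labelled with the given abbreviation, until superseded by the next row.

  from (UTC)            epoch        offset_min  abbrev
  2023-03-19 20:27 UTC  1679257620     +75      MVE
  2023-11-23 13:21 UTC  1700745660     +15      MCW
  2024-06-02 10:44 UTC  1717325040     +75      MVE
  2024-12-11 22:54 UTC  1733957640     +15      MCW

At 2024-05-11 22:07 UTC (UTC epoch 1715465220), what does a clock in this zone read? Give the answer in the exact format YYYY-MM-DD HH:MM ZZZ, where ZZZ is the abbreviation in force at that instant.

2024-05-11 22:22 MCW

Query: 2024-05-11 22:07 UTC
Rule 2/4 (MCW, +00:15): 2023-11-23 13:21 UTC ≤ query < 2024-06-02 10:44 UTC
22·60 + 7 + 15 = 1342 min
1342 = 0·1440 + 1342; 1342 = 22·60 + 22 → 22:22, same day
→ 2024-05-11 22:22 MCW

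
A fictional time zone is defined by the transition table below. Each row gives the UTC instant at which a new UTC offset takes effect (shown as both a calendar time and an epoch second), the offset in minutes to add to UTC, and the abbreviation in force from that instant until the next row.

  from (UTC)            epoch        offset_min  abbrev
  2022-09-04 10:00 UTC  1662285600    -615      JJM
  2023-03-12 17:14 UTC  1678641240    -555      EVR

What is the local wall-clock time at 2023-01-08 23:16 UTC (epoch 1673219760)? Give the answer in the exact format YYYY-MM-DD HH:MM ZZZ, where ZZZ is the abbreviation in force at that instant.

Query: 2023-01-08 23:16 UTC
Rule 1/2 (JJM, -10:15): 2022-09-04 10:00 UTC ≤ query < 2023-03-12 17:14 UTC
23·60 + 16 - 615 = 781 min
781 = 0·1440 + 781; 781 = 13·60 + 1 → 13:01, same day
→ 2023-01-08 13:01 JJM

2023-01-08 13:01 JJM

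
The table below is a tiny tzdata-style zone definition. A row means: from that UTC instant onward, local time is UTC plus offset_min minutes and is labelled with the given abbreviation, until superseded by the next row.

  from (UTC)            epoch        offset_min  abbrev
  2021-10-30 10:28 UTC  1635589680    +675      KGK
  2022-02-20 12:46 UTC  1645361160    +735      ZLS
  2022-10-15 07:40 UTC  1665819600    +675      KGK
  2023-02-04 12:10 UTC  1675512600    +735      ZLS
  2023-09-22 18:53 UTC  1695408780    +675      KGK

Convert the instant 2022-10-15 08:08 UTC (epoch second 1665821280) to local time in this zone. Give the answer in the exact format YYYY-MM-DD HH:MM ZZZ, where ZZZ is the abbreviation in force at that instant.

Query: 2022-10-15 08:08 UTC
Rule 3/5 (KGK, +11:15): 2022-10-15 07:40 UTC ≤ query < 2023-02-04 12:10 UTC
8·60 + 8 + 675 = 1163 min
1163 = 0·1440 + 1163; 1163 = 19·60 + 23 → 19:23, same day
→ 2022-10-15 19:23 KGK

2022-10-15 19:23 KGK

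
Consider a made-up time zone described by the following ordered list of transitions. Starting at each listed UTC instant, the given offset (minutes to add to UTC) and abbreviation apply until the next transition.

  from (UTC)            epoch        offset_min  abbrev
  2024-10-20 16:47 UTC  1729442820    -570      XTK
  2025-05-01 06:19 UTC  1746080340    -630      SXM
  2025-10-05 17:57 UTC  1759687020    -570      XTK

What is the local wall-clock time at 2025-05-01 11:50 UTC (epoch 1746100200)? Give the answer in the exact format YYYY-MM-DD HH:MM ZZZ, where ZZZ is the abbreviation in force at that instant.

2025-05-01 01:20 SXM

Query: 2025-05-01 11:50 UTC
Rule 2/3 (SXM, -10:30): 2025-05-01 06:19 UTC ≤ query < 2025-10-05 17:57 UTC
11·60 + 50 - 630 = 80 min
80 = 0·1440 + 80; 80 = 1·60 + 20 → 01:20, same day
→ 2025-05-01 01:20 SXM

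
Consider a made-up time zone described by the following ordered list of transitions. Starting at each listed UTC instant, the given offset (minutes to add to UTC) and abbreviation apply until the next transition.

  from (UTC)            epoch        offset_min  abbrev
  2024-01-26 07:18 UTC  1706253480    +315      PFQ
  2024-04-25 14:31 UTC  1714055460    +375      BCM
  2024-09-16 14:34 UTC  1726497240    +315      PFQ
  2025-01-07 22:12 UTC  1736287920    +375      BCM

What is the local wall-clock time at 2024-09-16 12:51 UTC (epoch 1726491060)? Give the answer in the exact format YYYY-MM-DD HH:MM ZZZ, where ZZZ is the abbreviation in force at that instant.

2024-09-16 19:06 BCM

Query: 2024-09-16 12:51 UTC
Rule 2/4 (BCM, +06:15): 2024-04-25 14:31 UTC ≤ query < 2024-09-16 14:34 UTC
12·60 + 51 + 375 = 1146 min
1146 = 0·1440 + 1146; 1146 = 19·60 + 6 → 19:06, same day
→ 2024-09-16 19:06 BCM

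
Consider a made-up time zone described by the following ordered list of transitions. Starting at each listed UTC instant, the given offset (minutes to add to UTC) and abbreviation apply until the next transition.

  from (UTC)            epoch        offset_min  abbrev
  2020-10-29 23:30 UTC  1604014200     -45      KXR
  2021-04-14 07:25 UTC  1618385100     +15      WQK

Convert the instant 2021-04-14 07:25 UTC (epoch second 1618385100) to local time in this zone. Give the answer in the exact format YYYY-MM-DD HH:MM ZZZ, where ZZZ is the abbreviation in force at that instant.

Query: 2021-04-14 07:25 UTC
Rule 2/2 (WQK, +00:15): 2021-04-14 07:25 UTC ≤ query < +∞
7·60 + 25 + 15 = 460 min
460 = 0·1440 + 460; 460 = 7·60 + 40 → 07:40, same day
→ 2021-04-14 07:40 WQK

2021-04-14 07:40 WQK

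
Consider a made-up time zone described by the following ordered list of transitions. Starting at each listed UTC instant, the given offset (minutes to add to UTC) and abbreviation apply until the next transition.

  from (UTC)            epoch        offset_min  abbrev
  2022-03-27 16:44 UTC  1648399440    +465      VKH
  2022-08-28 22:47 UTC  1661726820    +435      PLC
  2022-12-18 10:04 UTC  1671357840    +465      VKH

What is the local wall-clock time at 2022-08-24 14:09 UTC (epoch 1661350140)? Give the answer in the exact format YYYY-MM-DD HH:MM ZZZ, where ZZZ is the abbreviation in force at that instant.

2022-08-24 21:54 VKH

Query: 2022-08-24 14:09 UTC
Rule 1/3 (VKH, +07:45): 2022-03-27 16:44 UTC ≤ query < 2022-08-28 22:47 UTC
14·60 + 9 + 465 = 1314 min
1314 = 0·1440 + 1314; 1314 = 21·60 + 54 → 21:54, same day
→ 2022-08-24 21:54 VKH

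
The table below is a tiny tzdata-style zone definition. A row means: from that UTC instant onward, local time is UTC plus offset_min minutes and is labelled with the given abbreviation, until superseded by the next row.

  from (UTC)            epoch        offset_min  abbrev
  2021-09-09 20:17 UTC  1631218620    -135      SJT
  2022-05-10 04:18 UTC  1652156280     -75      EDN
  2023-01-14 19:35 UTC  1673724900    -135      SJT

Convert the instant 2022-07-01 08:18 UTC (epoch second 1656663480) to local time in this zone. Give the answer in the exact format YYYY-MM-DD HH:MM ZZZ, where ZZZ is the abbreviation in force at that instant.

Query: 2022-07-01 08:18 UTC
Rule 2/3 (EDN, -01:15): 2022-05-10 04:18 UTC ≤ query < 2023-01-14 19:35 UTC
8·60 + 18 - 75 = 423 min
423 = 0·1440 + 423; 423 = 7·60 + 3 → 07:03, same day
→ 2022-07-01 07:03 EDN

2022-07-01 07:03 EDN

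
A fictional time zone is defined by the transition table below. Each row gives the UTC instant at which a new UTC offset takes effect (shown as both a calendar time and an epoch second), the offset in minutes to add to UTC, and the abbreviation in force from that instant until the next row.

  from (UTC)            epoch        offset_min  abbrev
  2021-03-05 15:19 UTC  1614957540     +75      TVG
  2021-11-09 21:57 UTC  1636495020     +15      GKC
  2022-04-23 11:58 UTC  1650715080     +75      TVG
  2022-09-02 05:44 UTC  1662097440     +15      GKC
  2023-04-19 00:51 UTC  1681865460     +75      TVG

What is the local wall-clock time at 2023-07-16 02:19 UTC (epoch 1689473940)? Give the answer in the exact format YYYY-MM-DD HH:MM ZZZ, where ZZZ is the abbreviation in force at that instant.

Query: 2023-07-16 02:19 UTC
Rule 5/5 (TVG, +01:15): 2023-04-19 00:51 UTC ≤ query < +∞
2·60 + 19 + 75 = 214 min
214 = 0·1440 + 214; 214 = 3·60 + 34 → 03:34, same day
→ 2023-07-16 03:34 TVG

2023-07-16 03:34 TVG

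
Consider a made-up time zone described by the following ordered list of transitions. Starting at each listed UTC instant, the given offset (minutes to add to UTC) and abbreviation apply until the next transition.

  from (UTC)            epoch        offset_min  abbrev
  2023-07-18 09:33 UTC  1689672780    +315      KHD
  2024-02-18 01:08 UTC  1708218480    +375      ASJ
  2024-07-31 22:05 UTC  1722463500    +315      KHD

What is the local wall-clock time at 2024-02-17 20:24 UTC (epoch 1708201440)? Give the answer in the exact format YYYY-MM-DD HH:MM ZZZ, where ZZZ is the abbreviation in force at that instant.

2024-02-18 01:39 KHD

Query: 2024-02-17 20:24 UTC
Rule 1/3 (KHD, +05:15): 2023-07-18 09:33 UTC ≤ query < 2024-02-18 01:08 UTC
20·60 + 24 + 315 = 1539 min
1539 = 1·1440 + 99; 99 = 1·60 + 39 → 01:39, 2024-02-17 + 1 day = 2024-02-18
→ 2024-02-18 01:39 KHD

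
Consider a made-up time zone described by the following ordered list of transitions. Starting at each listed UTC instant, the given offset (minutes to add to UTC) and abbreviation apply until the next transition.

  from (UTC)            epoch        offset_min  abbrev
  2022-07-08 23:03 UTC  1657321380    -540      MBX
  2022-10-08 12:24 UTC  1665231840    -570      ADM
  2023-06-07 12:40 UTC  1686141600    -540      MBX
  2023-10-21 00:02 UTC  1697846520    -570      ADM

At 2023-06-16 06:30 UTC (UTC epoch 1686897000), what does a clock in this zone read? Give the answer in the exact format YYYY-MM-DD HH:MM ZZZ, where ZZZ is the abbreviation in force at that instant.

2023-06-15 21:30 MBX

Query: 2023-06-16 06:30 UTC
Rule 3/4 (MBX, -09:00): 2023-06-07 12:40 UTC ≤ query < 2023-10-21 00:02 UTC
6·60 + 30 - 540 = -150 min
-150 = -1·1440 + 1290; 1290 = 21·60 + 30 → 21:30, 2023-06-16 - 1 day = 2023-06-15
→ 2023-06-15 21:30 MBX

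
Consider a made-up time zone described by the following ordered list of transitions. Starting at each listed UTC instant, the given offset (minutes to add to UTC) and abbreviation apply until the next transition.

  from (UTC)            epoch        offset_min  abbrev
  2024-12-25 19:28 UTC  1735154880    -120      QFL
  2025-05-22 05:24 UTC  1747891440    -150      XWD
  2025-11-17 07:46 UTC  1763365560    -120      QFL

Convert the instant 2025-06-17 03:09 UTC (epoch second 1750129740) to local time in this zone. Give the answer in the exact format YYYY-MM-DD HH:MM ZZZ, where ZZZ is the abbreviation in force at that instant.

2025-06-17 00:39 XWD

Query: 2025-06-17 03:09 UTC
Rule 2/3 (XWD, -02:30): 2025-05-22 05:24 UTC ≤ query < 2025-11-17 07:46 UTC
3·60 + 9 - 150 = 39 min
39 = 0·1440 + 39; 39 = 0·60 + 39 → 00:39, same day
→ 2025-06-17 00:39 XWD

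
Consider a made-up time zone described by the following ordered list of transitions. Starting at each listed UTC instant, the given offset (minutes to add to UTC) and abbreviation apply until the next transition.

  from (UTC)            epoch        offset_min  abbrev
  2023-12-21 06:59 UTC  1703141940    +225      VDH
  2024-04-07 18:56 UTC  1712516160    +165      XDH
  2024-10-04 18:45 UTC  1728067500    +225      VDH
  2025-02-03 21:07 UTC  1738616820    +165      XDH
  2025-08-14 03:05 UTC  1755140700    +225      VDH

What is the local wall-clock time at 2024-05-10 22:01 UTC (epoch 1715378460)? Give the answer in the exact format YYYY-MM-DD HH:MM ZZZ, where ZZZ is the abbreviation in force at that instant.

2024-05-11 00:46 XDH

Query: 2024-05-10 22:01 UTC
Rule 2/5 (XDH, +02:45): 2024-04-07 18:56 UTC ≤ query < 2024-10-04 18:45 UTC
22·60 + 1 + 165 = 1486 min
1486 = 1·1440 + 46; 46 = 0·60 + 46 → 00:46, 2024-05-10 + 1 day = 2024-05-11
→ 2024-05-11 00:46 XDH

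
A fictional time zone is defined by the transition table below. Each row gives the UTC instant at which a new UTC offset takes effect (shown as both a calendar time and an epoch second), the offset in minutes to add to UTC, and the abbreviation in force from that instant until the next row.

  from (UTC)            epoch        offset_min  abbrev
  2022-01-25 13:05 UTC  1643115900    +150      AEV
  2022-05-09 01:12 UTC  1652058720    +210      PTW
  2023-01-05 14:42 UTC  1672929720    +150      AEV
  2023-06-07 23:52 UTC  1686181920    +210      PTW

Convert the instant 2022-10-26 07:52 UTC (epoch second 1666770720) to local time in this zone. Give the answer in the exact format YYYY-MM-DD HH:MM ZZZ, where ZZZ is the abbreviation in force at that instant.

2022-10-26 11:22 PTW

Query: 2022-10-26 07:52 UTC
Rule 2/4 (PTW, +03:30): 2022-05-09 01:12 UTC ≤ query < 2023-01-05 14:42 UTC
7·60 + 52 + 210 = 682 min
682 = 0·1440 + 682; 682 = 11·60 + 22 → 11:22, same day
→ 2022-10-26 11:22 PTW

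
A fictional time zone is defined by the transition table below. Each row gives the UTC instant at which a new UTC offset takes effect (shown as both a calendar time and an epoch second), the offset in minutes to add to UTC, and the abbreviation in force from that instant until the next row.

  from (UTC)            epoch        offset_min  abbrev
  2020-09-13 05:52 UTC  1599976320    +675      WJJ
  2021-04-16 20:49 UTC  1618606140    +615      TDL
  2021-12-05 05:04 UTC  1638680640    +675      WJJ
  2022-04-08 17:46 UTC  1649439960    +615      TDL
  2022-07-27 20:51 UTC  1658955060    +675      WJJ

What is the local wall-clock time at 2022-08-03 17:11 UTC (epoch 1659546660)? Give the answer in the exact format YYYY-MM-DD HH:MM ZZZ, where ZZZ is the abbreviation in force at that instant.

2022-08-04 04:26 WJJ

Query: 2022-08-03 17:11 UTC
Rule 5/5 (WJJ, +11:15): 2022-07-27 20:51 UTC ≤ query < +∞
17·60 + 11 + 675 = 1706 min
1706 = 1·1440 + 266; 266 = 4·60 + 26 → 04:26, 2022-08-03 + 1 day = 2022-08-04
→ 2022-08-04 04:26 WJJ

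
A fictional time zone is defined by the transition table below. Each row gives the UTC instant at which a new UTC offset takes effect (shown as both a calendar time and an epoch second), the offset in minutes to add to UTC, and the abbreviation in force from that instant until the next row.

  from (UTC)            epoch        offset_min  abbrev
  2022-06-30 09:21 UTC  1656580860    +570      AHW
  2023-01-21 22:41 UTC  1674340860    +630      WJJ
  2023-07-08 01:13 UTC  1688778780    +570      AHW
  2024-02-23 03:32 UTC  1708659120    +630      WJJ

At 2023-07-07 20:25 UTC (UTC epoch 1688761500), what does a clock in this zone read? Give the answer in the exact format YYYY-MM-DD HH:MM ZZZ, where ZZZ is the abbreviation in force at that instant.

Query: 2023-07-07 20:25 UTC
Rule 2/4 (WJJ, +10:30): 2023-01-21 22:41 UTC ≤ query < 2023-07-08 01:13 UTC
20·60 + 25 + 630 = 1855 min
1855 = 1·1440 + 415; 415 = 6·60 + 55 → 06:55, 2023-07-07 + 1 day = 2023-07-08
→ 2023-07-08 06:55 WJJ

2023-07-08 06:55 WJJ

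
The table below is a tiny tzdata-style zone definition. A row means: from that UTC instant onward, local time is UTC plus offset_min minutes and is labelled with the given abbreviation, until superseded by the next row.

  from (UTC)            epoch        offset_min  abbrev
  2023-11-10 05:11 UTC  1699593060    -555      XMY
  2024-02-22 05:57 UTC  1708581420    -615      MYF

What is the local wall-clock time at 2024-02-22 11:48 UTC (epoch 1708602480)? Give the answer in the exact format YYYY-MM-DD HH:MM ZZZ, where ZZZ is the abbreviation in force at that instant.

Query: 2024-02-22 11:48 UTC
Rule 2/2 (MYF, -10:15): 2024-02-22 05:57 UTC ≤ query < +∞
11·60 + 48 - 615 = 93 min
93 = 0·1440 + 93; 93 = 1·60 + 33 → 01:33, same day
→ 2024-02-22 01:33 MYF

2024-02-22 01:33 MYF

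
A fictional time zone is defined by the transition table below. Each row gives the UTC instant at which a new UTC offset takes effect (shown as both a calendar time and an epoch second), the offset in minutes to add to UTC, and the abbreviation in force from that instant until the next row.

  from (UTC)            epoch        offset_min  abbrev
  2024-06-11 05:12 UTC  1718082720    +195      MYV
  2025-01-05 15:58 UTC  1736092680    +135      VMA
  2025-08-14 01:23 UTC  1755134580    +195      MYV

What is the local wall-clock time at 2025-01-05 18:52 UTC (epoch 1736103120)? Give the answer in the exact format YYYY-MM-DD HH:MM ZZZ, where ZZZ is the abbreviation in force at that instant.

2025-01-05 21:07 VMA

Query: 2025-01-05 18:52 UTC
Rule 2/3 (VMA, +02:15): 2025-01-05 15:58 UTC ≤ query < 2025-08-14 01:23 UTC
18·60 + 52 + 135 = 1267 min
1267 = 0·1440 + 1267; 1267 = 21·60 + 7 → 21:07, same day
→ 2025-01-05 21:07 VMA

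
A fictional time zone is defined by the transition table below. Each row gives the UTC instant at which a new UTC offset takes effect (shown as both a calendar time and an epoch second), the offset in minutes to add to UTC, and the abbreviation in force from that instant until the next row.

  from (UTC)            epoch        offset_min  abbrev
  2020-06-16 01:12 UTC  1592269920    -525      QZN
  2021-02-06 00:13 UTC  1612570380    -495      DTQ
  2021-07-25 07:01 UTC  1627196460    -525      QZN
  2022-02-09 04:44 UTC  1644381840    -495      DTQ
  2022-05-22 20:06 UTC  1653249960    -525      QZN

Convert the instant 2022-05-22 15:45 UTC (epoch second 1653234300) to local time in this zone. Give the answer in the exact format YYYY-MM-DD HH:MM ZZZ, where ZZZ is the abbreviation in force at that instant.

2022-05-22 07:30 DTQ

Query: 2022-05-22 15:45 UTC
Rule 4/5 (DTQ, -08:15): 2022-02-09 04:44 UTC ≤ query < 2022-05-22 20:06 UTC
15·60 + 45 - 495 = 450 min
450 = 0·1440 + 450; 450 = 7·60 + 30 → 07:30, same day
→ 2022-05-22 07:30 DTQ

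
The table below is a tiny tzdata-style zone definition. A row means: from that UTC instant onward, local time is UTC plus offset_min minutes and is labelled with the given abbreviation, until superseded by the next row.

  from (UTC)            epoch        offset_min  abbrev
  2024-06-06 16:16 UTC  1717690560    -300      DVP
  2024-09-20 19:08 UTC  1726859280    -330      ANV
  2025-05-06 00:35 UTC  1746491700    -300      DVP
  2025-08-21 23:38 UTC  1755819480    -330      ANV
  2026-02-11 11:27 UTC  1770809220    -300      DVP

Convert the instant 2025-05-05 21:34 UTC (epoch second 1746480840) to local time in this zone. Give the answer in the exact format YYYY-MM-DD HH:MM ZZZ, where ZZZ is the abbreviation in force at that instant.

2025-05-05 16:04 ANV

Query: 2025-05-05 21:34 UTC
Rule 2/5 (ANV, -05:30): 2024-09-20 19:08 UTC ≤ query < 2025-05-06 00:35 UTC
21·60 + 34 - 330 = 964 min
964 = 0·1440 + 964; 964 = 16·60 + 4 → 16:04, same day
→ 2025-05-05 16:04 ANV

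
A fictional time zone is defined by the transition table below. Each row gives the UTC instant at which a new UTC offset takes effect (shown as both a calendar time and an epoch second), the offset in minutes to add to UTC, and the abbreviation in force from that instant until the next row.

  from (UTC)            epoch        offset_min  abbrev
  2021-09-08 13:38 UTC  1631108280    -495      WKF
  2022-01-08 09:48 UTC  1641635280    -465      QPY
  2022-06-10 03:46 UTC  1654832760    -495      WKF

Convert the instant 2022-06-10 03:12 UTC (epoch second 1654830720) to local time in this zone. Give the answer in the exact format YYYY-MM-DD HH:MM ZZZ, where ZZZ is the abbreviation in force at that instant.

2022-06-09 19:27 QPY

Query: 2022-06-10 03:12 UTC
Rule 2/3 (QPY, -07:45): 2022-01-08 09:48 UTC ≤ query < 2022-06-10 03:46 UTC
3·60 + 12 - 465 = -273 min
-273 = -1·1440 + 1167; 1167 = 19·60 + 27 → 19:27, 2022-06-10 - 1 day = 2022-06-09
→ 2022-06-09 19:27 QPY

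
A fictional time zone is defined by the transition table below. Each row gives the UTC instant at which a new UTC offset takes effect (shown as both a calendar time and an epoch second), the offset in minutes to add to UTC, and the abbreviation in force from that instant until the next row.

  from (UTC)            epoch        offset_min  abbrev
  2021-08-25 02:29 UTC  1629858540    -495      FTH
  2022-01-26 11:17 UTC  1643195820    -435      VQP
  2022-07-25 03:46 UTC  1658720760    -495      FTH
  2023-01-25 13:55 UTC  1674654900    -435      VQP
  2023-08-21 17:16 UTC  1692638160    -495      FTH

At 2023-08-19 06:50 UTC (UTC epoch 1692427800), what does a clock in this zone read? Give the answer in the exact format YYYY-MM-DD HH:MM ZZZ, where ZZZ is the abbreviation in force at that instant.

2023-08-18 23:35 VQP

Query: 2023-08-19 06:50 UTC
Rule 4/5 (VQP, -07:15): 2023-01-25 13:55 UTC ≤ query < 2023-08-21 17:16 UTC
6·60 + 50 - 435 = -25 min
-25 = -1·1440 + 1415; 1415 = 23·60 + 35 → 23:35, 2023-08-19 - 1 day = 2023-08-18
→ 2023-08-18 23:35 VQP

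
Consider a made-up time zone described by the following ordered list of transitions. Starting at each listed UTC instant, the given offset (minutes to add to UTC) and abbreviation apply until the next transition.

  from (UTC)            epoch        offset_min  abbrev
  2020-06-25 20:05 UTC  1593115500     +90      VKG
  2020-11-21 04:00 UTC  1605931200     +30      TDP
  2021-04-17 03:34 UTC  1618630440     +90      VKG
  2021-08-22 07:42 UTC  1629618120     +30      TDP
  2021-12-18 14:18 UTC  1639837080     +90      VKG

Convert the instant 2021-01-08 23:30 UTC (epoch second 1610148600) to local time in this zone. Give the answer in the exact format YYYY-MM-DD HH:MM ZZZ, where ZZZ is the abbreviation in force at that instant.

Query: 2021-01-08 23:30 UTC
Rule 2/5 (TDP, +00:30): 2020-11-21 04:00 UTC ≤ query < 2021-04-17 03:34 UTC
23·60 + 30 + 30 = 1440 min
1440 = 1·1440 + 0; 0 = 0·60 + 0 → 00:00, 2021-01-08 + 1 day = 2021-01-09
→ 2021-01-09 00:00 TDP

2021-01-09 00:00 TDP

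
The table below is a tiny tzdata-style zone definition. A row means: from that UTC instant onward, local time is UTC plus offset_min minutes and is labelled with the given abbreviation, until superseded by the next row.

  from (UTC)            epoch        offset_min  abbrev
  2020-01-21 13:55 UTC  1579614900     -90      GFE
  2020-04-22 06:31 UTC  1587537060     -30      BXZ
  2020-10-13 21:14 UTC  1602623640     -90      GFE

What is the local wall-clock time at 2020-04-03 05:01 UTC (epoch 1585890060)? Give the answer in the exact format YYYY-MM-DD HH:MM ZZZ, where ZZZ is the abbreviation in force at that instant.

2020-04-03 03:31 GFE

Query: 2020-04-03 05:01 UTC
Rule 1/3 (GFE, -01:30): 2020-01-21 13:55 UTC ≤ query < 2020-04-22 06:31 UTC
5·60 + 1 - 90 = 211 min
211 = 0·1440 + 211; 211 = 3·60 + 31 → 03:31, same day
→ 2020-04-03 03:31 GFE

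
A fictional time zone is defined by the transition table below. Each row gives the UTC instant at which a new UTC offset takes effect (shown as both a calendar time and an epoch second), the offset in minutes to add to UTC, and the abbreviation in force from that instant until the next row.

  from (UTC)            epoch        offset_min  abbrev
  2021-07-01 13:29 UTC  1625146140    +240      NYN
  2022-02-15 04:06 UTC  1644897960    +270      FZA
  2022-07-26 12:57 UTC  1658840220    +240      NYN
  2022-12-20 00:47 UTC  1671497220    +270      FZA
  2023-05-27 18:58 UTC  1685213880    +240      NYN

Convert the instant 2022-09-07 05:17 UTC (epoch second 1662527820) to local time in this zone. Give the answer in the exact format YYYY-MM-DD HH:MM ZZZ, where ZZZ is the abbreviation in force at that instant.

Query: 2022-09-07 05:17 UTC
Rule 3/5 (NYN, +04:00): 2022-07-26 12:57 UTC ≤ query < 2022-12-20 00:47 UTC
5·60 + 17 + 240 = 557 min
557 = 0·1440 + 557; 557 = 9·60 + 17 → 09:17, same day
→ 2022-09-07 09:17 NYN

2022-09-07 09:17 NYN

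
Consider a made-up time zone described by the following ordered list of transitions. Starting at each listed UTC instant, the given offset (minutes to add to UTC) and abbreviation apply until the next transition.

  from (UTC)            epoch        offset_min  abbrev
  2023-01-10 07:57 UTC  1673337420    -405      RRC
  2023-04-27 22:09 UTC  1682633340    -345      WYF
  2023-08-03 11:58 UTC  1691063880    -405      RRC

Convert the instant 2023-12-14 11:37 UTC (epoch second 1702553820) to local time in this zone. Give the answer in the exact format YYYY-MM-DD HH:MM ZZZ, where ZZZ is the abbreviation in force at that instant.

Query: 2023-12-14 11:37 UTC
Rule 3/3 (RRC, -06:45): 2023-08-03 11:58 UTC ≤ query < +∞
11·60 + 37 - 405 = 292 min
292 = 0·1440 + 292; 292 = 4·60 + 52 → 04:52, same day
→ 2023-12-14 04:52 RRC

2023-12-14 04:52 RRC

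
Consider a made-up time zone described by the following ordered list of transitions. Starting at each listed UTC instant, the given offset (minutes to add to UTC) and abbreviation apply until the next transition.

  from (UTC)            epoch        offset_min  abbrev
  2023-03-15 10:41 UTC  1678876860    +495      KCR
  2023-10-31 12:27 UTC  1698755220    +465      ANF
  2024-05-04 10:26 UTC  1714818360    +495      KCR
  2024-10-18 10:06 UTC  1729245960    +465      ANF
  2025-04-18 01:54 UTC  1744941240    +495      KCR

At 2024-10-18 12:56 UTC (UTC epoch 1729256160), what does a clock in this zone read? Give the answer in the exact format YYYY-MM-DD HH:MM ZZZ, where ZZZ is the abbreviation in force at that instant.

Query: 2024-10-18 12:56 UTC
Rule 4/5 (ANF, +07:45): 2024-10-18 10:06 UTC ≤ query < 2025-04-18 01:54 UTC
12·60 + 56 + 465 = 1241 min
1241 = 0·1440 + 1241; 1241 = 20·60 + 41 → 20:41, same day
→ 2024-10-18 20:41 ANF

2024-10-18 20:41 ANF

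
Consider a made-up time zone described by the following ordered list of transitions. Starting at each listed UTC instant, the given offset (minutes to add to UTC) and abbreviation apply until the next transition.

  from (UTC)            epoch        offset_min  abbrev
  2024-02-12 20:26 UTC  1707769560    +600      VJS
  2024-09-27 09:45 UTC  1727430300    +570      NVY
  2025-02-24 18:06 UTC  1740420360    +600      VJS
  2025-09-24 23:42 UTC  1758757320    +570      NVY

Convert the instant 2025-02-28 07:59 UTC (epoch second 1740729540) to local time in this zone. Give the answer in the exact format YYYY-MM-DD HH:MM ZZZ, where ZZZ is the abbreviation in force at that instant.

2025-02-28 17:59 VJS

Query: 2025-02-28 07:59 UTC
Rule 3/4 (VJS, +10:00): 2025-02-24 18:06 UTC ≤ query < 2025-09-24 23:42 UTC
7·60 + 59 + 600 = 1079 min
1079 = 0·1440 + 1079; 1079 = 17·60 + 59 → 17:59, same day
→ 2025-02-28 17:59 VJS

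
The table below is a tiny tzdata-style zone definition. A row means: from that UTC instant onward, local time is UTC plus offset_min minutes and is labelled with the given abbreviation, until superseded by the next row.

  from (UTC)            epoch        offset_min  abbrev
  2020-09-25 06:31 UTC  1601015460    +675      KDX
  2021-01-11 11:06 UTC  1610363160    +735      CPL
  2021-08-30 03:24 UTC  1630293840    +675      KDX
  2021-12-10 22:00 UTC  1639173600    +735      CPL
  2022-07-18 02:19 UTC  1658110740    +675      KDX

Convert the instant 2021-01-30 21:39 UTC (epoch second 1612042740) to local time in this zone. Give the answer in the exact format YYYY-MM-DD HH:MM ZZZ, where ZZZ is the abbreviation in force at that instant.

Query: 2021-01-30 21:39 UTC
Rule 2/5 (CPL, +12:15): 2021-01-11 11:06 UTC ≤ query < 2021-08-30 03:24 UTC
21·60 + 39 + 735 = 2034 min
2034 = 1·1440 + 594; 594 = 9·60 + 54 → 09:54, 2021-01-30 + 1 day = 2021-01-31
→ 2021-01-31 09:54 CPL

2021-01-31 09:54 CPL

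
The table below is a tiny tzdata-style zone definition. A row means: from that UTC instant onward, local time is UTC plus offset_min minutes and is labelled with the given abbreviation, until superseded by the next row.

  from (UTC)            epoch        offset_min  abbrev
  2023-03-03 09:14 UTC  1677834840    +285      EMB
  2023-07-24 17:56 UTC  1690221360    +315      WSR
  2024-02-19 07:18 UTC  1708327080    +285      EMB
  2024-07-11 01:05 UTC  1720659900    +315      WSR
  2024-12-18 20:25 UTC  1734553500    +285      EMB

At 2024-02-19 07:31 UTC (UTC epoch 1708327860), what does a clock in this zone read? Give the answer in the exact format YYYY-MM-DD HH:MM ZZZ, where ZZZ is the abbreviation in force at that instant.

2024-02-19 12:16 EMB

Query: 2024-02-19 07:31 UTC
Rule 3/5 (EMB, +04:45): 2024-02-19 07:18 UTC ≤ query < 2024-07-11 01:05 UTC
7·60 + 31 + 285 = 736 min
736 = 0·1440 + 736; 736 = 12·60 + 16 → 12:16, same day
→ 2024-02-19 12:16 EMB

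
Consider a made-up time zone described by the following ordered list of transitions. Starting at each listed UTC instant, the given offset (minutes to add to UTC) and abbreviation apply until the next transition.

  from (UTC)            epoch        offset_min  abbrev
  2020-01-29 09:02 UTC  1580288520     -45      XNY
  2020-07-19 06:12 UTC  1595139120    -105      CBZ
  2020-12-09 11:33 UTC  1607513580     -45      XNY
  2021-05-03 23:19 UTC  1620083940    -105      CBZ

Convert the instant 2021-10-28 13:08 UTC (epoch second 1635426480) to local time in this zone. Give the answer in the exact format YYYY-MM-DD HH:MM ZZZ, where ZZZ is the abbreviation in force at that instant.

2021-10-28 11:23 CBZ

Query: 2021-10-28 13:08 UTC
Rule 4/4 (CBZ, -01:45): 2021-05-03 23:19 UTC ≤ query < +∞
13·60 + 8 - 105 = 683 min
683 = 0·1440 + 683; 683 = 11·60 + 23 → 11:23, same day
→ 2021-10-28 11:23 CBZ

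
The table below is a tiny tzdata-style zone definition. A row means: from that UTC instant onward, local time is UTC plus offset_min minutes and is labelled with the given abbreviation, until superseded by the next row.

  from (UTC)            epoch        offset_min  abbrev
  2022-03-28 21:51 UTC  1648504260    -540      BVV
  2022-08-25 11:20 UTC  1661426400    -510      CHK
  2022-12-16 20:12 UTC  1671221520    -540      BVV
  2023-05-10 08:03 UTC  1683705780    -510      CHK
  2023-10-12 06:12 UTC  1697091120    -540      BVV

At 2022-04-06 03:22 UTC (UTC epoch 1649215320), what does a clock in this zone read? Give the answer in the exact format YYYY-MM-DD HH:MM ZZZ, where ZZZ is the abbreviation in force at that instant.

2022-04-05 18:22 BVV

Query: 2022-04-06 03:22 UTC
Rule 1/5 (BVV, -09:00): 2022-03-28 21:51 UTC ≤ query < 2022-08-25 11:20 UTC
3·60 + 22 - 540 = -338 min
-338 = -1·1440 + 1102; 1102 = 18·60 + 22 → 18:22, 2022-04-06 - 1 day = 2022-04-05
→ 2022-04-05 18:22 BVV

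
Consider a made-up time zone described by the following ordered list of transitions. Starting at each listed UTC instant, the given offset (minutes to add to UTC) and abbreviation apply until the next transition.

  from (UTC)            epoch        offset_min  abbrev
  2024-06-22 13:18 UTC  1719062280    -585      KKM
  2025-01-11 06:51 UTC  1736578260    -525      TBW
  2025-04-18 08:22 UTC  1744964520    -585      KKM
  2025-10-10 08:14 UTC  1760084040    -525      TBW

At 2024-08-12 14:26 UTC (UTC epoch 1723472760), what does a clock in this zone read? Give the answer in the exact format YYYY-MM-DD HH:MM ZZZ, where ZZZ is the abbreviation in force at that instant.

Query: 2024-08-12 14:26 UTC
Rule 1/4 (KKM, -09:45): 2024-06-22 13:18 UTC ≤ query < 2025-01-11 06:51 UTC
14·60 + 26 - 585 = 281 min
281 = 0·1440 + 281; 281 = 4·60 + 41 → 04:41, same day
→ 2024-08-12 04:41 KKM

2024-08-12 04:41 KKM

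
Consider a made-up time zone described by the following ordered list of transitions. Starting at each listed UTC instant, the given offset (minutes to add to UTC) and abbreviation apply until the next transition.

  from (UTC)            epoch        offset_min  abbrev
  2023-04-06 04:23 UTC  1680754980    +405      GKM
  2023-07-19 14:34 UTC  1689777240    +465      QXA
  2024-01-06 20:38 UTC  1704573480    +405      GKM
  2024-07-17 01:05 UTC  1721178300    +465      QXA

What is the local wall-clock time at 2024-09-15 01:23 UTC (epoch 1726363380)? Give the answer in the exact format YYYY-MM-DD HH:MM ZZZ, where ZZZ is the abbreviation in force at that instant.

2024-09-15 09:08 QXA

Query: 2024-09-15 01:23 UTC
Rule 4/4 (QXA, +07:45): 2024-07-17 01:05 UTC ≤ query < +∞
1·60 + 23 + 465 = 548 min
548 = 0·1440 + 548; 548 = 9·60 + 8 → 09:08, same day
→ 2024-09-15 09:08 QXA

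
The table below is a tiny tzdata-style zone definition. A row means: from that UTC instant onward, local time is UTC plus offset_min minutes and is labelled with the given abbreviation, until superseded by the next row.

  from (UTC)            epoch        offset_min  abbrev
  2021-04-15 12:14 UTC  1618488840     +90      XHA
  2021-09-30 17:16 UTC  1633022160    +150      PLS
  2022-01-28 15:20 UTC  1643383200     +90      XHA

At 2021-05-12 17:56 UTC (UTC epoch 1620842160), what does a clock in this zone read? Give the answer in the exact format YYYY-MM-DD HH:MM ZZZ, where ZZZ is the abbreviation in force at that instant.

Query: 2021-05-12 17:56 UTC
Rule 1/3 (XHA, +01:30): 2021-04-15 12:14 UTC ≤ query < 2021-09-30 17:16 UTC
17·60 + 56 + 90 = 1166 min
1166 = 0·1440 + 1166; 1166 = 19·60 + 26 → 19:26, same day
→ 2021-05-12 19:26 XHA

2021-05-12 19:26 XHA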